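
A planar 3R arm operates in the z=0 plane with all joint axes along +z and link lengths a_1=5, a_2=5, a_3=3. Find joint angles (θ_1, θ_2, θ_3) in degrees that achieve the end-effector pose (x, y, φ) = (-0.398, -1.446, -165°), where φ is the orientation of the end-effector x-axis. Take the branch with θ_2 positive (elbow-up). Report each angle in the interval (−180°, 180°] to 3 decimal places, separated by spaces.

wrist centre = target − a_3·(cos φ, sin φ) = (2.4998, -0.6695)
cos θ_2 = (6.6972−5²−5²)/(2·5·5) = -0.8661; θ_2 = 150.0036° (elbow-up)
β = atan2(-0.6695,2.4998) = -14.9942°; ψ = atan2(2.4997,0.6697) = 75.0018°
θ_1 = β − ψ = -89.9960°
θ_3 = φ − θ_1 − θ_2 = 134.9924° (wrapped to (-180°,180°])

-89.996 150.004 134.992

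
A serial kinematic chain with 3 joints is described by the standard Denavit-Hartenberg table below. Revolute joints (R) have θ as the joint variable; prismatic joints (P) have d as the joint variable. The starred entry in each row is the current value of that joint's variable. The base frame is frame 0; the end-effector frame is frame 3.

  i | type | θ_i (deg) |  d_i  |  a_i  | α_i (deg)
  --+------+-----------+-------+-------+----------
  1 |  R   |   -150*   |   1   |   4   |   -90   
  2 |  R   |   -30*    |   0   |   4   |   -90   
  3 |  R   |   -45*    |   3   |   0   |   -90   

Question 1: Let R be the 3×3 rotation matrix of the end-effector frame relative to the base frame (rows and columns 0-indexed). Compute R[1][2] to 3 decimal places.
0.306

End-effector z-axis (col 2 of R) = (-0.8839,0.3062,0.3536)
R[1][2] = 0.3062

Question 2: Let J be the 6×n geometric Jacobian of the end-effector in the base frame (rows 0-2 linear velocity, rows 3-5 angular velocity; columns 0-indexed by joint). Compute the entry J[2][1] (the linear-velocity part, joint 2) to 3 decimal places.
axis z_1 = (0.5000,-0.8660,0.0000); lever o_n−o_1 = (-4.2990,-2.4821,-0.5981)
cross product → J_v[:, 1] = (0.5179,0.2990,-4.9641)
J_ω[:, 1] = z_1
entry J[2][1] = -4.9641

-4.964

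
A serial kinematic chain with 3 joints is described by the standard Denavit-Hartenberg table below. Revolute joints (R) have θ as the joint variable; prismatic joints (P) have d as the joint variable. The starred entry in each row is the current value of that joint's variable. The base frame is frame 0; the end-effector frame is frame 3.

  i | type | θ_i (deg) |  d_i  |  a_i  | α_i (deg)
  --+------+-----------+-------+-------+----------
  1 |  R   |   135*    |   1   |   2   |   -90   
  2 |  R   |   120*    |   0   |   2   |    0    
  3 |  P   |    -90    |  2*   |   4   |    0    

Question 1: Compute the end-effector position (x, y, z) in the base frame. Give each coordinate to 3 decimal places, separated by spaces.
after link 1: o_1 = (-1.4142, 1.4142, 1.0000)
after link 2: o_2 = (-0.7071, 0.7071, -0.7321)
after link 3: o_3 = (-4.5708, 1.7424, -2.7321)

-4.571 1.742 -2.732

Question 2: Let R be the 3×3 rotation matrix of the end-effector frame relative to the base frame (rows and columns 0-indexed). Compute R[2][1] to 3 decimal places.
-0.866

End-effector y-axis (col 1 of R) = (0.3536,-0.3536,-0.8660)
R[2][1] = -0.8660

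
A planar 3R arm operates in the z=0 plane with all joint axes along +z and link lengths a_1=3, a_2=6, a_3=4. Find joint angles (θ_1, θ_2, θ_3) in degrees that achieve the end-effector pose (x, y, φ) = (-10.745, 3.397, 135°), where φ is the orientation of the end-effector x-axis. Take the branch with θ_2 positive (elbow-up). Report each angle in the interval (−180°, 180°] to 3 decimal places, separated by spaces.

wrist centre = target − a_3·(cos φ, sin φ) = (-7.9166, 0.5686)
cos θ_2 = (62.9954−3²−6²)/(2·3·6) = 0.4999; θ_2 = 60.0085° (elbow-up)
β = atan2(0.5686,-7.9166) = 175.8920°; ψ = atan2(5.1966,5.9992) = 40.8994°
θ_1 = β − ψ = 134.9926°
θ_3 = φ − θ_1 − θ_2 = -60.0011° (wrapped to (-180°,180°])

134.993 60.008 -60.001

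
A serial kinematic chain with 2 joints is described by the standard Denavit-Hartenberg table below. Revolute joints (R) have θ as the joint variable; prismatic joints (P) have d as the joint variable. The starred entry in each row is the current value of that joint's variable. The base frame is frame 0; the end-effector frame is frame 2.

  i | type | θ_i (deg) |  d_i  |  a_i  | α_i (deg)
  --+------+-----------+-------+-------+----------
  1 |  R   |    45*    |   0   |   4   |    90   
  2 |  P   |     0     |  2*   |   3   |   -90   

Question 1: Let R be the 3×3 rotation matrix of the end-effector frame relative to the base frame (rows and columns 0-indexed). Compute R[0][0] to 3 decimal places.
End-effector x-axis (col 0 of R) = (0.7071,0.7071,0.0000)
R[0][0] = 0.7071

0.707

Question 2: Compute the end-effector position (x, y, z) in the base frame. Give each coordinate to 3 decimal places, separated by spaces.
after link 1: o_1 = (2.8284, 2.8284, 0.0000)
after link 2: o_2 = (6.3640, 3.5355, 0.0000)

6.364 3.536 0.000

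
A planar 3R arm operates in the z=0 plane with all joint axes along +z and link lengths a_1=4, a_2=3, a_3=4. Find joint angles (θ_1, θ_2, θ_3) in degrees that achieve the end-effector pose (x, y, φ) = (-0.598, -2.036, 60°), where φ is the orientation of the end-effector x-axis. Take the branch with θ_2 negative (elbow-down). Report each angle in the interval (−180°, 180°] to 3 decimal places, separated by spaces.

-90.000 -59.998 -150.002

wrist centre = target − a_3·(cos φ, sin φ) = (-2.5980, -5.5001)
cos θ_2 = (37.0007−4²−3²)/(2·4·3) = 0.5000; θ_2 = -59.9980° (elbow-down)
β = atan2(-5.5001,-2.5980) = -115.2839°; ψ = atan2(-2.5980,5.5001) = -25.2842°
θ_1 = β − ψ = -89.9997°
θ_3 = φ − θ_1 − θ_2 = -150.0022° (wrapped to (-180°,180°])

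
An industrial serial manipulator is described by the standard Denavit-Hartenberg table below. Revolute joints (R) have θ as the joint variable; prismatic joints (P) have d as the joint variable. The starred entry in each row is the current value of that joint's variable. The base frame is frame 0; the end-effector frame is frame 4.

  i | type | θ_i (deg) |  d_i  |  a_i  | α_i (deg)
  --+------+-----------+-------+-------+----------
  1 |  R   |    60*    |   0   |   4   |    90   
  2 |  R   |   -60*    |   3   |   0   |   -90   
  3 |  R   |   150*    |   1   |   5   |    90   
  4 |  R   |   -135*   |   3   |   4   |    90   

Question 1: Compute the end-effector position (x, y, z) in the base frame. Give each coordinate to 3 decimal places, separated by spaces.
after link 1: o_1 = (2.0000, 3.4641, 0.0000)
after link 2: o_2 = (4.5981, 1.9641, 0.0000)
after link 3: o_3 = (1.7835, 2.0891, 4.2500)
after link 4: o_4 = (0.5209, 2.2699, -0.5846)

0.521 2.270 -0.585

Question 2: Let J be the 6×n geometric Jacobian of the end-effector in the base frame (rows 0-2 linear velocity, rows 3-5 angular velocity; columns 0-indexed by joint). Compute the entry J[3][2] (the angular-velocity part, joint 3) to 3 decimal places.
axis z_2 = (0.4330,0.7500,0.5000); lever o_n−o_2 = (-4.0772,0.3058,-0.5846)
cross product → J_v[:, 2] = (-0.5913,-1.7855,3.1903)
J_ω[:, 2] = z_2
entry J[3][2] = 0.4330

0.433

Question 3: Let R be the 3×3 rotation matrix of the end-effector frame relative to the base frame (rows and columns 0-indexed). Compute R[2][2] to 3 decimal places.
-0.177

End-effector z-axis (col 2 of R) = (0.7655,0.6187,-0.1768)
R[2][2] = -0.1768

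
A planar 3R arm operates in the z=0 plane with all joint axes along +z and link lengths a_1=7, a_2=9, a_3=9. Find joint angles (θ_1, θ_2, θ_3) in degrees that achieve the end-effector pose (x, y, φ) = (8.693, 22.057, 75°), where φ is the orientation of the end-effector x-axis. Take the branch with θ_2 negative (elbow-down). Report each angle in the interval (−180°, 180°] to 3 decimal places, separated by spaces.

wrist centre = target − a_3·(cos φ, sin φ) = (6.3636, 13.3637)
cos θ_2 = (219.0834−7²−9²)/(2·7·9) = 0.7070; θ_2 = -45.0078° (elbow-down)
β = atan2(13.3637,6.3636) = 64.5367°; ψ = atan2(-6.3648,13.3631) = -25.4684°
θ_1 = β − ψ = 90.0051°
θ_3 = φ − θ_1 − θ_2 = 30.0026° (wrapped to (-180°,180°])

90.005 -45.008 30.003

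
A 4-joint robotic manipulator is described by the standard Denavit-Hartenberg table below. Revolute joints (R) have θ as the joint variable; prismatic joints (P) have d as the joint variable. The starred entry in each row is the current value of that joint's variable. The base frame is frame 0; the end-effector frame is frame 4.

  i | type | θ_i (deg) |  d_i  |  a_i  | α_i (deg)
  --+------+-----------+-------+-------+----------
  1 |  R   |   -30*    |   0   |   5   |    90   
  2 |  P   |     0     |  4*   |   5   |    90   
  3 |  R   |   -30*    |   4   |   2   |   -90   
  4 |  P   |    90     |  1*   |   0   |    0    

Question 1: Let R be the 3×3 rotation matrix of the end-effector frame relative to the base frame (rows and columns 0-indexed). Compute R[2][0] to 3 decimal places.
End-effector x-axis (col 0 of R) = (0.0000,0.0000,1.0000)
R[2][0] = 1.0000

1.000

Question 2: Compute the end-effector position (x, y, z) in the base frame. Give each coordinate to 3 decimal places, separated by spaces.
after link 1: o_1 = (4.3301, -2.5000, 0.0000)
after link 2: o_2 = (6.6603, -8.4641, 0.0000)
after link 3: o_3 = (8.6603, -8.4641, -4.0000)
after link 4: o_4 = (8.6603, -9.4641, -4.0000)

8.660 -9.464 -4.000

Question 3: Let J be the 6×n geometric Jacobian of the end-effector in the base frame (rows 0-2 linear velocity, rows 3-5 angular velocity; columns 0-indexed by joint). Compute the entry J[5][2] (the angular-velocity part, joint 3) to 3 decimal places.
-1.000

axis z_2 = (-0.0000,-0.0000,-1.0000); lever o_n−o_2 = (2.0000,-1.0000,-4.0000)
cross product → J_v[:, 2] = (-1.0000,-2.0000,0.0000)
J_ω[:, 2] = z_2
entry J[5][2] = -1.0000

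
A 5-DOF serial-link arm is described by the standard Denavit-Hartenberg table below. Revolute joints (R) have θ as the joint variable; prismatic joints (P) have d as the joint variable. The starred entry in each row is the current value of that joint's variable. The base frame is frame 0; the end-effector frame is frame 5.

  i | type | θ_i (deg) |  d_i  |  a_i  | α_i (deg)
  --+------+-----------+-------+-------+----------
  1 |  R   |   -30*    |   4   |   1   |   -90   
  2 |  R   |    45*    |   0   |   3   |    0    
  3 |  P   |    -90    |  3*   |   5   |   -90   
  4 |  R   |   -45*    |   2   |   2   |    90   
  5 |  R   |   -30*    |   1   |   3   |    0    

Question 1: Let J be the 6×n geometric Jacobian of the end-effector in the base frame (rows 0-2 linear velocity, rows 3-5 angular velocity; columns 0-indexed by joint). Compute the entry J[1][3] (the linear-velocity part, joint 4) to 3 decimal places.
-3.603

axis z_3 = (0.6124,-0.3536,-0.7071); lever o_n−o_3 = (3.8434,2.3518,1.4455)
cross product → J_v[:, 3] = (1.1519,-3.6029,2.7990)
J_ω[:, 3] = z_3
entry J[1][3] = -3.6029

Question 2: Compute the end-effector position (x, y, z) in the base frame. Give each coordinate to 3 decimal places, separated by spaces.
after link 1: o_1 = (0.8660, -0.5000, 4.0000)
after link 2: o_2 = (2.7031, -1.5607, 1.8787)
after link 3: o_3 = (7.2650, -0.7304, 5.4142)
after link 4: o_4 = (10.0629, -0.7127, 5.0000)
after link 5: o_5 = (11.1084, 1.6215, 6.8597)

11.108 1.621 6.860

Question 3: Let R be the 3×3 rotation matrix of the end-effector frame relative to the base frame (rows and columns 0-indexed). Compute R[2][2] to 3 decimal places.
-0.500

End-effector z-axis (col 2 of R) = (-0.0795,0.8624,-0.5000)
R[2][2] = -0.5000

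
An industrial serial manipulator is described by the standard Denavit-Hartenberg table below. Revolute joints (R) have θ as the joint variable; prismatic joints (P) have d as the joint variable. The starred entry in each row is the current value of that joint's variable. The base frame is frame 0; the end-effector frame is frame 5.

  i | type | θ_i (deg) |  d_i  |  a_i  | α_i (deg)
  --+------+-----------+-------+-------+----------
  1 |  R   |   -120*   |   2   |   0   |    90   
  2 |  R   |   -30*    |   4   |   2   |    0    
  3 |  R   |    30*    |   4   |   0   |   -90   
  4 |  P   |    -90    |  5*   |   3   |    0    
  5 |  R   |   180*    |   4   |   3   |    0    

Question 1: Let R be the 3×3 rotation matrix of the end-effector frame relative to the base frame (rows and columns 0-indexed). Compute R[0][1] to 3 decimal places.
End-effector y-axis (col 1 of R) = (0.5000,0.8660,-0.0000)
R[0][1] = 0.5000

0.500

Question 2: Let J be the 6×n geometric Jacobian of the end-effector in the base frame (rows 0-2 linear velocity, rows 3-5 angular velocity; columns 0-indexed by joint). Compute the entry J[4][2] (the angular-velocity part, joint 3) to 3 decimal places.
axis z_2 = (-0.8660,0.5000,0.0000); lever o_n−o_2 = (-3.4641,2.0000,9.0000)
cross product → J_v[:, 2] = (4.5000,7.7942,-0.0000)
J_ω[:, 2] = z_2
entry J[4][2] = 0.5000

0.500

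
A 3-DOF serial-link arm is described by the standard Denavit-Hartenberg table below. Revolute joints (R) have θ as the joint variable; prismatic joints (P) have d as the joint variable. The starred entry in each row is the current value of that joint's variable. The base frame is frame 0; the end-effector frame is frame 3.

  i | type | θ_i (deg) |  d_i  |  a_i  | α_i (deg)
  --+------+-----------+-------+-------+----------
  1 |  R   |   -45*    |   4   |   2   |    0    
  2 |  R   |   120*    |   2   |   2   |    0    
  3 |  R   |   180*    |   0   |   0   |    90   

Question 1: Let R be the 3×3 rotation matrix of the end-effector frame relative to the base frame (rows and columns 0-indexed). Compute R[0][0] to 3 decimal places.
End-effector x-axis (col 0 of R) = (-0.2588,-0.9659,0.0000)
R[0][0] = -0.2588

-0.259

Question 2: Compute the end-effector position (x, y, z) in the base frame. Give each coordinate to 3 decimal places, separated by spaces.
1.932 0.518 6.000

after link 1: o_1 = (1.4142, -1.4142, 4.0000)
after link 2: o_2 = (1.9319, 0.5176, 6.0000)
after link 3: o_3 = (1.9319, 0.5176, 6.0000)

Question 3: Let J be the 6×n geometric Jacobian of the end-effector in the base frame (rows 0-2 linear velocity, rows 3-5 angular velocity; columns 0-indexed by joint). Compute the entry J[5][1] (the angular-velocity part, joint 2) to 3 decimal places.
axis z_1 = (0.0000,0.0000,1.0000); lever o_n−o_1 = (0.5176,1.9319,2.0000)
cross product → J_v[:, 1] = (-1.9319,0.5176,0.0000)
J_ω[:, 1] = z_1
entry J[5][1] = 1.0000

1.000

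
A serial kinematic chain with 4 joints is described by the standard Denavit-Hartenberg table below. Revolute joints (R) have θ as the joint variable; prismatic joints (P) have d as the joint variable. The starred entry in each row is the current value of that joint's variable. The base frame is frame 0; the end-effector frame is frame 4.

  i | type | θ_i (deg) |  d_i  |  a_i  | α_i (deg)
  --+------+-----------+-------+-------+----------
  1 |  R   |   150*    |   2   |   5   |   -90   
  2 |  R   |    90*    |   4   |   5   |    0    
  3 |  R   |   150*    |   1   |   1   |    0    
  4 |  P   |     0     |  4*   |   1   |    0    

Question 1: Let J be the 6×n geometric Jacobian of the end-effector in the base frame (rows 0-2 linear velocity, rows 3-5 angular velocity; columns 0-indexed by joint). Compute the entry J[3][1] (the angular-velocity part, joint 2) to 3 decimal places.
axis z_1 = (-0.5000,-0.8660,0.0000); lever o_n−o_1 = (-3.6340,-8.2942,-3.2679)
cross product → J_v[:, 1] = (2.8301,-1.6340,1.0000)
J_ω[:, 1] = z_1
entry J[3][1] = -0.5000

-0.500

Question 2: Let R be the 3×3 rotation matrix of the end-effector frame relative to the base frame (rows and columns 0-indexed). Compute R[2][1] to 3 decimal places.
0.500

End-effector y-axis (col 1 of R) = (-0.7500,0.4330,0.5000)
R[2][1] = 0.5000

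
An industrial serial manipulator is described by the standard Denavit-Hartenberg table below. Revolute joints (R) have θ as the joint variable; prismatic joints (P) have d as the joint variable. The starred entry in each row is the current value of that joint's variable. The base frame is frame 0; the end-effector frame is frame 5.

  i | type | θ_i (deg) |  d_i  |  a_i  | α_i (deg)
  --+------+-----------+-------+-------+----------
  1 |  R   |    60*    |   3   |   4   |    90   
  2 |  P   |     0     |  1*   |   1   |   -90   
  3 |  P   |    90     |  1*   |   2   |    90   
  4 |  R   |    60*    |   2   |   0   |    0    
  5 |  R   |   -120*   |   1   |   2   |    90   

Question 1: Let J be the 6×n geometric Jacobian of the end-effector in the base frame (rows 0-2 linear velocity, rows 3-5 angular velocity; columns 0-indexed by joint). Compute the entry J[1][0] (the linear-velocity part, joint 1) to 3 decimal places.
axis z_0 = ẑ; lever o_n−o_0 = (2.2679,7.9282,2.2679)
cross product → J_v[:, 0] = (-7.9282,2.2679,0.0000)
J_ω[:, 0] = z_0
entry J[1][0] = 2.2679

2.268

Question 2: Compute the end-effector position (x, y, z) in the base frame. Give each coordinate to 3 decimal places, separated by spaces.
2.268 7.928 2.268

after link 1: o_1 = (2.0000, 3.4641, 3.0000)
after link 2: o_2 = (3.3660, 3.8301, 3.0000)
after link 3: o_3 = (1.6340, 4.8301, 4.0000)
after link 4: o_4 = (2.6340, 6.5622, 4.0000)
after link 5: o_5 = (2.2679, 7.9282, 2.2679)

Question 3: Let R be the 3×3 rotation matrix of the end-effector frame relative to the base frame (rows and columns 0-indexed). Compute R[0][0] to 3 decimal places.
End-effector x-axis (col 0 of R) = (-0.4330,0.2500,-0.8660)
R[0][0] = -0.4330

-0.433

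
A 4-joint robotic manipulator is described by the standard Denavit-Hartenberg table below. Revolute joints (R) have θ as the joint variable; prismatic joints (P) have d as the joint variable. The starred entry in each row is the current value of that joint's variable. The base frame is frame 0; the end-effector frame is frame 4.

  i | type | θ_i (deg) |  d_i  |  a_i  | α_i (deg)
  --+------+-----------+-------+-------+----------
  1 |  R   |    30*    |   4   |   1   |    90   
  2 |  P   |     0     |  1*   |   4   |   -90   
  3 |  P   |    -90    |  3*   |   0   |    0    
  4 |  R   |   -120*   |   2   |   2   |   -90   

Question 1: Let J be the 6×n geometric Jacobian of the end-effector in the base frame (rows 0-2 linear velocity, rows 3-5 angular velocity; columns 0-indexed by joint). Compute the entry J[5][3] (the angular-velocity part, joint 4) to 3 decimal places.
axis z_3 = (0.0000,0.0000,1.0000); lever o_n−o_3 = (-2.0000,-0.0000,2.0000)
cross product → J_v[:, 3] = (0.0000,-2.0000,0.0000)
J_ω[:, 3] = z_3
entry J[5][3] = 1.0000

1.000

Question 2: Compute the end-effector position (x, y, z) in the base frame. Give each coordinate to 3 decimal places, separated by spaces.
2.830 1.634 9.000

after link 1: o_1 = (0.8660, 0.5000, 4.0000)
after link 2: o_2 = (4.8301, 1.6340, 4.0000)
after link 3: o_3 = (4.8301, 1.6340, 7.0000)
after link 4: o_4 = (2.8301, 1.6340, 9.0000)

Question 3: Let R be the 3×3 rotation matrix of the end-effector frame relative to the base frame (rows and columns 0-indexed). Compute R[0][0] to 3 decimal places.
End-effector x-axis (col 0 of R) = (-1.0000,-0.0000,0.0000)
R[0][0] = -1.0000

-1.000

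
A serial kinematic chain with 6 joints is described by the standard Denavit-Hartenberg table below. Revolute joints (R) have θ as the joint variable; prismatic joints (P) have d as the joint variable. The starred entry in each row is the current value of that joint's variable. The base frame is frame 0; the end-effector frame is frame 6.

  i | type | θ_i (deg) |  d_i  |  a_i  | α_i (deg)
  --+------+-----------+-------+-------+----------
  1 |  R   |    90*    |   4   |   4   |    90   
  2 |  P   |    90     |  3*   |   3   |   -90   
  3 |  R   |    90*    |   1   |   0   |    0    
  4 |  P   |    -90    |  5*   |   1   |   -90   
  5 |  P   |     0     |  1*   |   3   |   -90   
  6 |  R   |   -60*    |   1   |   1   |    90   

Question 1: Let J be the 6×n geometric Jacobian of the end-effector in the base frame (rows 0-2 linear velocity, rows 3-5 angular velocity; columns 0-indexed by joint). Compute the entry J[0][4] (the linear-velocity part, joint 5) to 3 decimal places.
-1.000

prismatic axis z_4 = (-1.0000,-0.0000,-0.0000)
J_v[:, 4] = z_4; J_ω[:, 4] = (0,0,0)
entry J[0][4] = -1.0000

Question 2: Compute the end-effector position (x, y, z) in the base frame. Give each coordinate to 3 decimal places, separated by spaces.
1.134 -1.000 11.500

after link 1: o_1 = (0.0000, 4.0000, 4.0000)
after link 2: o_2 = (3.0000, 4.0000, 7.0000)
after link 3: o_3 = (3.0000, 3.0000, 7.0000)
after link 4: o_4 = (3.0000, -2.0000, 8.0000)
after link 5: o_5 = (2.0000, -2.0000, 11.0000)
after link 6: o_6 = (1.1340, -1.0000, 11.5000)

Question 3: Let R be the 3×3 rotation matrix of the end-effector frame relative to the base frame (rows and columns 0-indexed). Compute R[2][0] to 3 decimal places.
End-effector x-axis (col 0 of R) = (-0.8660,-0.0000,0.5000)
R[2][0] = 0.5000

0.500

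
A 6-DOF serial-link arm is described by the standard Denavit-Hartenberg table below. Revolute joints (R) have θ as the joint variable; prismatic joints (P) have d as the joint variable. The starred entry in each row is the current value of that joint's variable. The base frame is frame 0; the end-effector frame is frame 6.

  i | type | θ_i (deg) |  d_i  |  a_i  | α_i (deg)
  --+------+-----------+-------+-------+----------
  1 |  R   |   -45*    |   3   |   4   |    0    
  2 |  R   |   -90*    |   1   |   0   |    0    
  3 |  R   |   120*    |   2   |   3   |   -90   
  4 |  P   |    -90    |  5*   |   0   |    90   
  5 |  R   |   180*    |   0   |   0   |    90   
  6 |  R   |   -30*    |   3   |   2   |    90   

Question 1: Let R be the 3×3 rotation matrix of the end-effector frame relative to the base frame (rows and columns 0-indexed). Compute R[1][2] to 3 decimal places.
End-effector z-axis (col 2 of R) = (0.8365,-0.2241,0.5000)
R[1][2] = -0.2241

-0.224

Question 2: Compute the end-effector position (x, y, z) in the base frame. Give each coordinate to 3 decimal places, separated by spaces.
8.763 3.864 4.268

after link 1: o_1 = (2.8284, -2.8284, 3.0000)
after link 2: o_2 = (2.8284, -2.8284, 4.0000)
after link 3: o_3 = (5.7262, -3.6049, 6.0000)
after link 4: o_4 = (7.0203, 1.2247, 6.0000)
after link 5: o_5 = (7.0203, 1.2247, 6.0000)
after link 6: o_6 = (8.7627, 3.8637, 4.2679)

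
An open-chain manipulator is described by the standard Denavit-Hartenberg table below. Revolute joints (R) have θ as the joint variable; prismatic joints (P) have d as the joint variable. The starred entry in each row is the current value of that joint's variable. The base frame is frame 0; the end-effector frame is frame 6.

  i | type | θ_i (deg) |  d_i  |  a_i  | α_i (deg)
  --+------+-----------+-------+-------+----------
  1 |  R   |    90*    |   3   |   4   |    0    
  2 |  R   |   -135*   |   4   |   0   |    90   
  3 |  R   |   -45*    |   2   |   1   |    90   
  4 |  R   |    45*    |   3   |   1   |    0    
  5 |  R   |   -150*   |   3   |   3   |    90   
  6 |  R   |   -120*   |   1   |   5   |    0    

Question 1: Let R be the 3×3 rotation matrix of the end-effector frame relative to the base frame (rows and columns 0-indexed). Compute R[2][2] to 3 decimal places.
0.683

End-effector z-axis (col 2 of R) = (-0.6660,0.3000,0.6830)
R[2][2] = 0.6830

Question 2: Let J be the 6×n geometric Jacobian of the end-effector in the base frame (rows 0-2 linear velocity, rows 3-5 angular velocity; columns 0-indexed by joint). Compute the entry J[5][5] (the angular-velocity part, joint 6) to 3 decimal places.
axis z_5 = (-0.6660,0.3000,0.6830); lever o_n−o_5 = (0.1151,-3.8962,3.2873)
cross product → J_v[:, 5] = (3.6472,2.2679,2.5602)
J_ω[:, 5] = z_5
entry J[5][5] = 0.6830

0.683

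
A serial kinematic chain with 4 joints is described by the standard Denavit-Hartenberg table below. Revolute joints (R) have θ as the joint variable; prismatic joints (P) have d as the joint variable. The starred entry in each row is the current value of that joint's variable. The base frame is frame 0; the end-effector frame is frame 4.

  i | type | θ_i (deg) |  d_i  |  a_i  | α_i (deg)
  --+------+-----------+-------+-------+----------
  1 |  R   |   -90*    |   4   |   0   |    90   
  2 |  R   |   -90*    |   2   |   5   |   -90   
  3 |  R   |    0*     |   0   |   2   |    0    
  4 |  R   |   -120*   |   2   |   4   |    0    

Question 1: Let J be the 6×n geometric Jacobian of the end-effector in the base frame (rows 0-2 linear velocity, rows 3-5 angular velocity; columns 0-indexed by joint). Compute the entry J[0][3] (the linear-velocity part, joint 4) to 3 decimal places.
axis z_3 = (0.0000,-1.0000,0.0000); lever o_n−o_3 = (-3.4641,-2.0000,2.0000)
cross product → J_v[:, 3] = (-2.0000,-0.0000,-3.4641)
J_ω[:, 3] = z_3
entry J[0][3] = -2.0000

-2.000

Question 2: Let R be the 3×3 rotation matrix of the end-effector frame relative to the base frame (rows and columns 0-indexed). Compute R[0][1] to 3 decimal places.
End-effector y-axis (col 1 of R) = (-0.5000,-0.0000,-0.8660)
R[0][1] = -0.5000

-0.500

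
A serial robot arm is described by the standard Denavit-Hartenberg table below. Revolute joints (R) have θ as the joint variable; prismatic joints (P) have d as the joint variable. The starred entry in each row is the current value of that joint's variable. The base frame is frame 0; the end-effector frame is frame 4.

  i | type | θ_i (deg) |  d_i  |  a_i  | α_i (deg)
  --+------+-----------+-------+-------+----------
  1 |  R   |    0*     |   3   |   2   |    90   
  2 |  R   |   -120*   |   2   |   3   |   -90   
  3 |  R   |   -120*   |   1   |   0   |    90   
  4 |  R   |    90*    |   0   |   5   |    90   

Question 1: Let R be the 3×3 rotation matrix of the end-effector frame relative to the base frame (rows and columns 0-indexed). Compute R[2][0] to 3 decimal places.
End-effector x-axis (col 0 of R) = (0.8660,-0.0000,-0.5000)
R[2][0] = -0.5000

-0.500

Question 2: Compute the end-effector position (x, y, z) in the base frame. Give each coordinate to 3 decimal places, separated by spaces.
5.696 -2.000 -2.598

after link 1: o_1 = (2.0000, 0.0000, 3.0000)
after link 2: o_2 = (0.5000, -2.0000, 0.4019)
after link 3: o_3 = (1.3660, -2.0000, -0.0981)
after link 4: o_4 = (5.6962, -2.0000, -2.5981)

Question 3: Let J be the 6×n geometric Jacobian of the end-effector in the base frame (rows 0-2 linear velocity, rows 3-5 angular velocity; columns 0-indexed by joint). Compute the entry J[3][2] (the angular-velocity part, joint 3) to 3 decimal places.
axis z_2 = (0.8660,-0.0000,-0.5000); lever o_n−o_2 = (5.1962,-0.0000,-3.0000)
cross product → J_v[:, 2] = (-0.0000,0.0000,-0.0000)
J_ω[:, 2] = z_2
entry J[3][2] = 0.8660

0.866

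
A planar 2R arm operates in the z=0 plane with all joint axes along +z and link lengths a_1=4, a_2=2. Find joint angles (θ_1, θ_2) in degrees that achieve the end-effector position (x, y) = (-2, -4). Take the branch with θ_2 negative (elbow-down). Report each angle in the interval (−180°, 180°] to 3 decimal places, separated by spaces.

cos θ_2 = (20.0000−4²−2²)/(2·4·2) = 0.0000; θ_2 = -90.0000° (elbow-down)
β = atan2(-4.0000,-2.0000) = -116.5651°; ψ = atan2(-2.0000,4.0000) = -26.5651°
θ_1 = β − ψ = -90.0000°

-90.000 -90.000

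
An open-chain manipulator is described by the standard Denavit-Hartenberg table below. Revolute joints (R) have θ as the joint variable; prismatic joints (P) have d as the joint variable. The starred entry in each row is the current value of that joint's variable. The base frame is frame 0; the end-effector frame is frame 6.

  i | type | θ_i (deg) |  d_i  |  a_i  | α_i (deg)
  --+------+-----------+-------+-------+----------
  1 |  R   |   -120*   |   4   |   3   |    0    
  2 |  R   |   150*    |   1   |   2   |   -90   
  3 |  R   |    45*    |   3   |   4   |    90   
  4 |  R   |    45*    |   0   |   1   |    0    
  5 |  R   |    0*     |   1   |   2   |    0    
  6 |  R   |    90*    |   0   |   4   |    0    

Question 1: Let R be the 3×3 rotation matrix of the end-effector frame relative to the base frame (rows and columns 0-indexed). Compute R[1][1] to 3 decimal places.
-0.862

End-effector y-axis (col 1 of R) = (-0.0795,-0.8624,0.5000)
R[1][1] = -0.8624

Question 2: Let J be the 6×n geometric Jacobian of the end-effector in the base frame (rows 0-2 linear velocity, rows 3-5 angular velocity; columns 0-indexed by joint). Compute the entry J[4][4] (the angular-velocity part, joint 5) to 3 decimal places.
axis z_4 = (0.6124,0.3536,0.7071); lever o_n−o_4 = (-2.3750,3.5278,1.7071)
cross product → J_v[:, 4] = (-1.8910,-2.7247,3.0000)
J_ω[:, 4] = z_4
entry J[4][4] = 0.3536

0.354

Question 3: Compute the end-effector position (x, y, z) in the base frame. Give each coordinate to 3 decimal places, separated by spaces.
after link 1: o_1 = (-1.5000, -2.5981, 4.0000)
after link 2: o_2 = (0.2321, -1.5981, 5.0000)
after link 3: o_3 = (1.1815, 2.4142, 2.1716)
after link 4: o_4 = (1.2610, 3.2766, 1.6716)
after link 5: o_5 = (2.0323, 5.3549, 1.3787)
after link 6: o_6 = (-1.1140, 6.8044, 3.3787)

-1.114 6.804 3.379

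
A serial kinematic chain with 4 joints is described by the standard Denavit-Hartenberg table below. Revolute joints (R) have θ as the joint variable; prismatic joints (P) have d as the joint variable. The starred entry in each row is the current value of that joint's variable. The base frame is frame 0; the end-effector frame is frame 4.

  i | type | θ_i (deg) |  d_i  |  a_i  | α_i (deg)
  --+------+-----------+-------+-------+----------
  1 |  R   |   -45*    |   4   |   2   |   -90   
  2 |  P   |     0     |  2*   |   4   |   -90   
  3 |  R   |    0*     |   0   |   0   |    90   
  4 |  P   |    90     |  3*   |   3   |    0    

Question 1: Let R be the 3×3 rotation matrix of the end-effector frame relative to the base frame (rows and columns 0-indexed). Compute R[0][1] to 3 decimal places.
-0.707

End-effector y-axis (col 1 of R) = (-0.7071,0.7071,-0.0000)
R[0][1] = -0.7071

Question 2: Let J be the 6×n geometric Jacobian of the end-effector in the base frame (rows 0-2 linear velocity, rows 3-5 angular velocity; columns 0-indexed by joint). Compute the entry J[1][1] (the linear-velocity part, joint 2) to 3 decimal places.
prismatic axis z_1 = (0.7071,0.7071,0.0000)
J_v[:, 1] = z_1; J_ω[:, 1] = (0,0,0)
entry J[1][1] = 0.7071

0.707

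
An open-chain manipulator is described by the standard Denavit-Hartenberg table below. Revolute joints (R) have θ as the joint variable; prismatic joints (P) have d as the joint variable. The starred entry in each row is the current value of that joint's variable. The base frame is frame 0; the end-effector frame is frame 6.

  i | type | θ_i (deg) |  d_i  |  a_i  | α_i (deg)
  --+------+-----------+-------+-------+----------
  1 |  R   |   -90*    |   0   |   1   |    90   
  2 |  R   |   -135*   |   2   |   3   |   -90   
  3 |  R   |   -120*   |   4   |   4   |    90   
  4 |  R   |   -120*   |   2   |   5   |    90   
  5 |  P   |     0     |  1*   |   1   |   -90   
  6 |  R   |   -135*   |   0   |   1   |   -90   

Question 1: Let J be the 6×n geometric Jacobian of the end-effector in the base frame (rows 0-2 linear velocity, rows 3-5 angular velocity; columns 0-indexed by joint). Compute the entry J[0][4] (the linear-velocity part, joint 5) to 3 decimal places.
prismatic axis z_4 = (0.7500,-0.0474,-0.6597)
J_v[:, 4] = z_4; J_ω[:, 4] = (0,0,0)
entry J[0][4] = 0.7500

0.750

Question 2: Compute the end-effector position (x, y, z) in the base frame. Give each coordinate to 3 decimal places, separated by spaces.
after link 1: o_1 = (0.0000, -1.0000, 0.0000)
after link 2: o_2 = (-2.0000, 1.1213, -2.1213)
after link 3: o_3 = (-5.4641, -3.1213, -3.5355)
after link 4: o_4 = (-2.2990, -0.4003, -0.1328)
after link 5: o_5 = (-1.1160, 0.3415, -0.3570)
after link 6: o_6 = (-0.8919, -0.2500, -1.1315)

-0.892 -0.250 -1.131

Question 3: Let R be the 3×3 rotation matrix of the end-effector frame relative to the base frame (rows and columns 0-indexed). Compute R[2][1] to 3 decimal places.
-0.612

End-effector y-axis (col 1 of R) = (-0.5000,0.6124,-0.6124)
R[2][1] = -0.6124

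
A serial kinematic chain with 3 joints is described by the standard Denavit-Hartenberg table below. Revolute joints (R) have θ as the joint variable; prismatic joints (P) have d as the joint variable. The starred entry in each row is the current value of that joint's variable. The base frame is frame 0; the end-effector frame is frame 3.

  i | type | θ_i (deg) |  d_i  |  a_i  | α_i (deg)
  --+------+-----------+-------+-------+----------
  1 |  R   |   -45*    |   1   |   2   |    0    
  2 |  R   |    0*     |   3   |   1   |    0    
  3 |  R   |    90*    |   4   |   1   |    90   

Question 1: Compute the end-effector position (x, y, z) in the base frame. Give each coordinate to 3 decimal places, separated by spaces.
after link 1: o_1 = (1.4142, -1.4142, 1.0000)
after link 2: o_2 = (2.1213, -2.1213, 4.0000)
after link 3: o_3 = (2.8284, -1.4142, 8.0000)

2.828 -1.414 8.000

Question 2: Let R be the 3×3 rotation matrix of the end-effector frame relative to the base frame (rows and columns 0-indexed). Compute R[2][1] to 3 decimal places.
End-effector y-axis (col 1 of R) = (-0.0000,0.0000,1.0000)
R[2][1] = 1.0000

1.000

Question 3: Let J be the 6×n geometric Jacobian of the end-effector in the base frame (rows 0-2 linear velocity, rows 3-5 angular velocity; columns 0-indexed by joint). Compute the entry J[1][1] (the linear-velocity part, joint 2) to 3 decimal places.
1.414

axis z_1 = (0.0000,0.0000,1.0000); lever o_n−o_1 = (1.4142,0.0000,7.0000)
cross product → J_v[:, 1] = (0.0000,1.4142,0.0000)
J_ω[:, 1] = z_1
entry J[1][1] = 1.4142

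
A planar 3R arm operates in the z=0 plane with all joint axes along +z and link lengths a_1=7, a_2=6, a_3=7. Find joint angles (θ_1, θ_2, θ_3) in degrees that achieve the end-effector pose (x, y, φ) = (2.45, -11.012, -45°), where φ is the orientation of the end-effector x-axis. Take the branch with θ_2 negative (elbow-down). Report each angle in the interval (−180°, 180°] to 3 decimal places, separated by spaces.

wrist centre = target − a_3·(cos φ, sin φ) = (-2.4997, -6.0623)
cos θ_2 = (42.9996−7²−6²)/(2·7·6) = -0.5000; θ_2 = -120.0003° (elbow-down)
β = atan2(-6.0623,-2.4997) = -112.4086°; ψ = atan2(-5.1961,4.0000) = -52.4110°
θ_1 = β − ψ = -59.9976°
θ_3 = φ − θ_1 − θ_2 = 134.9979° (wrapped to (-180°,180°])

-59.998 -120.000 134.998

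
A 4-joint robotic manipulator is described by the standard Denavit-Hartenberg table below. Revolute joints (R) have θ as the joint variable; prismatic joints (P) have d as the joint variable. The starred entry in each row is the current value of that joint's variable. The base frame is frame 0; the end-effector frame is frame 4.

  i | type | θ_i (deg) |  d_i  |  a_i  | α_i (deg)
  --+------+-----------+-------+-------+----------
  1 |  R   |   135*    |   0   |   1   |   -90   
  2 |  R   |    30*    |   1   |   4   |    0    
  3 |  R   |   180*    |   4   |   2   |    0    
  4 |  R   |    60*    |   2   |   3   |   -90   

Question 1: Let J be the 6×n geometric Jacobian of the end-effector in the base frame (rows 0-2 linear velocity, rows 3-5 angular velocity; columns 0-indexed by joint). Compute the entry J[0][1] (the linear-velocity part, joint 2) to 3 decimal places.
-1.414

axis z_1 = (-0.7071,-0.7071,0.0000); lever o_n−o_1 = (-6.1745,-3.7250,2.0000)
cross product → J_v[:, 1] = (-1.4142,1.4142,-1.7321)
J_ω[:, 1] = z_1
entry J[0][1] = -1.4142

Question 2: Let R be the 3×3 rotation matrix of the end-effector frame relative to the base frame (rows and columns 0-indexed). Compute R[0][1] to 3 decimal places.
0.707

End-effector y-axis (col 1 of R) = (0.7071,0.7071,-0.0000)
R[0][1] = 0.7071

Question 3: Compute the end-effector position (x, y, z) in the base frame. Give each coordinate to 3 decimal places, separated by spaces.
-6.882 -3.018 2.000

after link 1: o_1 = (-0.7071, 0.7071, 0.0000)
after link 2: o_2 = (-3.8637, 2.4495, -2.0000)
after link 3: o_3 = (-5.4674, -1.6037, -1.0000)
after link 4: o_4 = (-6.8816, -3.0179, 2.0000)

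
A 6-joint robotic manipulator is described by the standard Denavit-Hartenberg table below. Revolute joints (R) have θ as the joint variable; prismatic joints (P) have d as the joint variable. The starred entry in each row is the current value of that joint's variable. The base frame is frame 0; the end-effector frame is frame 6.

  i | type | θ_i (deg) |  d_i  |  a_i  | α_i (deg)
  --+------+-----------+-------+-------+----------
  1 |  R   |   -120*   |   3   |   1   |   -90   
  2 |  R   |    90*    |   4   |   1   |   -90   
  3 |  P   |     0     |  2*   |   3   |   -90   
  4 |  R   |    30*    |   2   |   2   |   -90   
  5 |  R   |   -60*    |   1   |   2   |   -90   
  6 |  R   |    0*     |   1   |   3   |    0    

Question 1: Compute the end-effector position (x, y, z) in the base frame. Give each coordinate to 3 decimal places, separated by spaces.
after link 1: o_1 = (-0.5000, -0.8660, 3.0000)
after link 2: o_2 = (2.9641, -2.8660, 2.0000)
after link 3: o_3 = (3.9641, -1.1340, -1.0000)
after link 4: o_4 = (1.7321, -1.0000, -2.7321)
after link 5: o_5 = (-0.4510, -1.3170, -3.0981)
after link 6: o_6 = (-2.8595, -1.2925, -5.1471)

-2.859 -1.292 -5.147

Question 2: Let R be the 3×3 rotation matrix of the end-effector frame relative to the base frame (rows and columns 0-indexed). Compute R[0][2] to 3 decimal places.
End-effector z-axis (col 2 of R) = (0.2165,-0.6250,-0.7500)
R[0][2] = 0.2165

0.217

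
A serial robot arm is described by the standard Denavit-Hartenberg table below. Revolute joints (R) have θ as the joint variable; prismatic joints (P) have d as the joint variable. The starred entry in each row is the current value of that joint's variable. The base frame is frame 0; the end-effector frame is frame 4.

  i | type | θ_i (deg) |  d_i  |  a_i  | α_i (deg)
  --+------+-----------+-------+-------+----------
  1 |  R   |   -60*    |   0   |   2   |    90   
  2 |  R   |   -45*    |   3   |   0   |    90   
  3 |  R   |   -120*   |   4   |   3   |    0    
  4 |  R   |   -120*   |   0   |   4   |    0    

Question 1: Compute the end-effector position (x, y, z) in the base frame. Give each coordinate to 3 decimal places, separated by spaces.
after link 1: o_1 = (1.0000, -1.7321, 0.0000)
after link 2: o_2 = (-1.5981, -3.2321, 0.0000)
after link 3: o_3 = (-1.2926, 1.4350, -1.7678)
after link 4: o_4 = (-4.9997, 0.9277, -0.3536)

-5.000 0.928 -0.354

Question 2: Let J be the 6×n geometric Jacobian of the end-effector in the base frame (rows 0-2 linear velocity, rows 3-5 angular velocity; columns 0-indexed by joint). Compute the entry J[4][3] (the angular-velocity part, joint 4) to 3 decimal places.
0.612

axis z_3 = (-0.3536,0.6124,-0.7071); lever o_n−o_3 = (-3.7071,-0.5073,1.4142)
cross product → J_v[:, 3] = (0.5073,3.1213,2.4495)
J_ω[:, 3] = z_3
entry J[4][3] = 0.6124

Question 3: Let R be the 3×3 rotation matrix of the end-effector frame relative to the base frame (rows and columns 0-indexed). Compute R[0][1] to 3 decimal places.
0.127

End-effector y-axis (col 1 of R) = (0.1268,0.7803,0.6124)
R[0][1] = 0.1268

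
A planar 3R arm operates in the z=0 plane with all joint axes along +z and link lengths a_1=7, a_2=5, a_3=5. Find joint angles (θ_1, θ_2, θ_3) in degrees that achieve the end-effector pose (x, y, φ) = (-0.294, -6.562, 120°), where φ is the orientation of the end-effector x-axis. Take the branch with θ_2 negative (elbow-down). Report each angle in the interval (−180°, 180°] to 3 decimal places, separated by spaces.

wrist centre = target − a_3·(cos φ, sin φ) = (2.2060, -10.8921)
cos θ_2 = (123.5049−7²−5²)/(2·7·5) = 0.7072; θ_2 = -44.9914° (elbow-down)
β = atan2(-10.8921,2.2060) = -78.5507°; ψ = atan2(-3.5350,10.5361) = -18.5474°
θ_1 = β − ψ = -60.0033°
θ_3 = φ − θ_1 − θ_2 = -135.0053° (wrapped to (-180°,180°])

-60.003 -44.991 -135.005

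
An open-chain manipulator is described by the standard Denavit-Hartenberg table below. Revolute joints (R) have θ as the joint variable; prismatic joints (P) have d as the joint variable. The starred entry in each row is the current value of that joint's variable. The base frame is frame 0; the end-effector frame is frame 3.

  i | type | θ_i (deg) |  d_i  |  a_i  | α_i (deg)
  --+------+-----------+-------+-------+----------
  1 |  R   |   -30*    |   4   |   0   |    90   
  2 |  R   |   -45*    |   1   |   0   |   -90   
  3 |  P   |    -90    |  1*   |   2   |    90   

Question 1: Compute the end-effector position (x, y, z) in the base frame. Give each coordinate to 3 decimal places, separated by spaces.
-0.888 -2.952 4.707

after link 1: o_1 = (0.0000, 0.0000, 4.0000)
after link 2: o_2 = (-0.5000, -0.8660, 4.0000)
after link 3: o_3 = (-0.8876, -2.9516, 4.7071)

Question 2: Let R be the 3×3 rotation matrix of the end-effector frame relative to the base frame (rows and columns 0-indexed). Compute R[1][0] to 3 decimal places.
End-effector x-axis (col 0 of R) = (-0.5000,-0.8660,-0.0000)
R[1][0] = -0.8660

-0.866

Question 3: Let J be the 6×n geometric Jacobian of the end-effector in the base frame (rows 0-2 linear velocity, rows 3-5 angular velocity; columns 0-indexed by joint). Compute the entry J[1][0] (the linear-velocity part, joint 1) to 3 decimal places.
axis z_0 = ẑ; lever o_n−o_0 = (-0.8876,-2.9516,4.7071)
cross product → J_v[:, 0] = (2.9516,-0.8876,0.0000)
J_ω[:, 0] = z_0
entry J[1][0] = -0.8876

-0.888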